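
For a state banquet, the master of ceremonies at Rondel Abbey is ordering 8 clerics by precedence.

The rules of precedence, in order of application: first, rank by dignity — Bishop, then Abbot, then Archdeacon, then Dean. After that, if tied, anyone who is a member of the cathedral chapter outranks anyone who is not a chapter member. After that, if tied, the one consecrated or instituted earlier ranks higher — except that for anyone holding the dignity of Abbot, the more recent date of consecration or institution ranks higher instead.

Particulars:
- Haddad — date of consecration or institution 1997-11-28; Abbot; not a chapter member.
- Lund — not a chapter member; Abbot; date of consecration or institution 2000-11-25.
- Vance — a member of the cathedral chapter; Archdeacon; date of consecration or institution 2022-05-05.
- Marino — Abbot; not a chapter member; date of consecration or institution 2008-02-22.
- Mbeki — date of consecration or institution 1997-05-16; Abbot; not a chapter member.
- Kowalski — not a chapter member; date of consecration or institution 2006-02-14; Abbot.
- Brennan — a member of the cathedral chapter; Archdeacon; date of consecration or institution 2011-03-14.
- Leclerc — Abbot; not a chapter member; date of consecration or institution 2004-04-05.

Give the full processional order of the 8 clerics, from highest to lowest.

Marino, Kowalski, Leclerc, Lund, Haddad, Mbeki, Brennan, Vance

By dignity: Marino, Kowalski, Leclerc, Lund, Haddad and Mbeki (Abbot); then Brennan and Vance (Archdeacon).
Marino, Kowalski, Leclerc, Lund, Haddad and Mbeki are each not a chapter member, so the next rule applies.
Among Marino, Kowalski, Leclerc, Lund, Haddad and Mbeki, by date of consecration or institution (later first) (reversed rule for this group): Marino (2008-02-22) before Kowalski (2006-02-14) before Leclerc (2004-04-05) before Lund (2000-11-25) before Haddad (1997-11-28) before Mbeki (1997-05-16).
Brennan and Vance are each a member of the cathedral chapter, so the next rule applies.
Among Brennan and Vance, by date of consecration or institution (earlier first): Brennan (2011-03-14) before Vance (2022-05-05).
Full order: Marino, Kowalski, Leclerc, Lund, Haddad, Mbeki, Brennan, Vance.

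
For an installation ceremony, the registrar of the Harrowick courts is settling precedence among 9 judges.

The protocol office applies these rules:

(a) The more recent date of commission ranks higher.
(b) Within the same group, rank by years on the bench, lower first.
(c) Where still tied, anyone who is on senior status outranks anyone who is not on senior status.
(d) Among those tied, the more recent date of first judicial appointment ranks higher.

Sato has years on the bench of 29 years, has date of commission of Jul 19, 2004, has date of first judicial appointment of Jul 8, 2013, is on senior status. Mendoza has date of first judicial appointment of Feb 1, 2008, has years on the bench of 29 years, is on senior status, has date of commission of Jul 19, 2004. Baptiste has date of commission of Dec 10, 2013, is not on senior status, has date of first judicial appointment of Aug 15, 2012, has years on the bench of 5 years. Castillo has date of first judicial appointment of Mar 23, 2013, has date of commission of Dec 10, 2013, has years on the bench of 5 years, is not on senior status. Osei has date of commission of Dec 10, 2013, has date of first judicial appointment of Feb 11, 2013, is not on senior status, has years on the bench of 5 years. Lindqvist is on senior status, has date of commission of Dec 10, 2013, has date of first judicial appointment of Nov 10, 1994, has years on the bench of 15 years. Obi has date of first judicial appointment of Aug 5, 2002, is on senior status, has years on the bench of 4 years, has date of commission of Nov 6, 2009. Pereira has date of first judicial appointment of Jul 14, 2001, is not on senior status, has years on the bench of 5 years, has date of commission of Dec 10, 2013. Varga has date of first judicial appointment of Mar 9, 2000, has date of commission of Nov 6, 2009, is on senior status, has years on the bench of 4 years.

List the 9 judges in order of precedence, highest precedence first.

Castillo, Osei, Baptiste, Pereira, Lindqvist, Obi, Varga, Sato, Mendoza

By date of commission (later first): Castillo, Osei, Baptiste, Pereira and Lindqvist (each Dec 10, 2013); then Obi and Varga (both Nov 6, 2009); then Sato and Mendoza (both Jul 19, 2004).
Among Castillo, Osei, Baptiste, Pereira and Lindqvist, by years on the bench (lower first): Castillo, Osei, Baptiste and Pereira (5 years) before Lindqvist (15 years).
Castillo, Osei, Baptiste and Pereira are each not on senior status, so the next rule applies.
Among Castillo, Osei, Baptiste and Pereira, by date of first judicial appointment (later first): Castillo (Mar 23, 2013) before Osei (Feb 11, 2013) before Baptiste (Aug 15, 2012) before Pereira (Jul 14, 2001).
Obi and Varga both have years on the bench 4 years, so the next rule applies.
Obi and Varga are each on senior status, so the next rule applies.
Among Obi and Varga, by date of first judicial appointment (later first): Obi (Aug 5, 2002) before Varga (Mar 9, 2000).
Sato and Mendoza both have years on the bench 29 years, so the next rule applies.
Sato and Mendoza are each on senior status, so the next rule applies.
Among Sato and Mendoza, by date of first judicial appointment (later first): Sato (Jul 8, 2013) before Mendoza (Feb 1, 2008).
Full order: Castillo, Osei, Baptiste, Pereira, Lindqvist, Obi, Varga, Sato, Mendoza.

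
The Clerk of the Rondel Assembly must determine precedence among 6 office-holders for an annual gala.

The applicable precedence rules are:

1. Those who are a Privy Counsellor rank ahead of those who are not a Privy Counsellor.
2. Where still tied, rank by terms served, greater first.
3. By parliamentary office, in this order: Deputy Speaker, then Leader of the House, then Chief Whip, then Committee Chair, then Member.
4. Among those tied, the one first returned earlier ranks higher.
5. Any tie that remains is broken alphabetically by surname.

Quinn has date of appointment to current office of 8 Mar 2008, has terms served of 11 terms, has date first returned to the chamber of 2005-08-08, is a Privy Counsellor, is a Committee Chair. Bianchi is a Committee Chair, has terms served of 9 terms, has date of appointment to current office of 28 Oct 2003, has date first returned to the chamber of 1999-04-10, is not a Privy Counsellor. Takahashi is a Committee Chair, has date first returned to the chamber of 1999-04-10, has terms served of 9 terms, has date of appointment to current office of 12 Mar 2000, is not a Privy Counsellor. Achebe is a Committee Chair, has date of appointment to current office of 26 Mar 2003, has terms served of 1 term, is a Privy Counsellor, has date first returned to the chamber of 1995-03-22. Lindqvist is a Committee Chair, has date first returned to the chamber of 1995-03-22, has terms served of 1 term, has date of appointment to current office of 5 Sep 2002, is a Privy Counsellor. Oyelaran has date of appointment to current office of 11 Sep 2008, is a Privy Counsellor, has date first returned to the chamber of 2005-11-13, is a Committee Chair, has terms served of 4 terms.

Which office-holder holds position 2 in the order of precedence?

By the first rule: Quinn, Oyelaran, Achebe and Lindqvist (each a Privy Counsellor); then Bianchi and Takahashi (both not a Privy Counsellor).
Among Quinn, Oyelaran, Achebe and Lindqvist, by terms served (higher first): Quinn (11 terms) before Oyelaran (4 terms) before Achebe and Lindqvist (1 term).
Achebe and Lindqvist are each Committee Chair, so the next rule applies.
Achebe and Lindqvist both have date first returned to the chamber 1995-03-22, so the next rule applies.
Among Achebe and Lindqvist, alphabetically by surname: Achebe before Lindqvist.
Bianchi and Takahashi both have terms served 9 terms, so the next rule applies.
Bianchi and Takahashi are each Committee Chair, so the next rule applies.
Bianchi and Takahashi both have date first returned to the chamber 1999-04-10, so the next rule applies.
Among Bianchi and Takahashi, alphabetically by surname: Bianchi before Takahashi.
Order: Quinn, Oyelaran, Achebe, Lindqvist, Bianchi, Takahashi.

Oyelaran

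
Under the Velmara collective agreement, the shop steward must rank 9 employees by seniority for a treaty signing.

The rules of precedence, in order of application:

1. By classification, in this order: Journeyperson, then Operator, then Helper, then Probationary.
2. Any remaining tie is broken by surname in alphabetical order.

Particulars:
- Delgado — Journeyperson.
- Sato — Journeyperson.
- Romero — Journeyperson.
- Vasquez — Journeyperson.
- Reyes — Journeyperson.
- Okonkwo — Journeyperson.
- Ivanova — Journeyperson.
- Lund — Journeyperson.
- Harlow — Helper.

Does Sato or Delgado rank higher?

Delgado

By classification: Delgado, Ivanova, Lund, Okonkwo, Reyes, Romero, Sato and Vasquez (Journeyperson); then Harlow (Helper).
Among Delgado, Ivanova, Lund, Okonkwo, Reyes, Romero, Sato and Vasquez, alphabetically by surname: Delgado before Ivanova before Lund before Okonkwo before Reyes before Romero before Sato before Vasquez.
So Delgado takes precedence.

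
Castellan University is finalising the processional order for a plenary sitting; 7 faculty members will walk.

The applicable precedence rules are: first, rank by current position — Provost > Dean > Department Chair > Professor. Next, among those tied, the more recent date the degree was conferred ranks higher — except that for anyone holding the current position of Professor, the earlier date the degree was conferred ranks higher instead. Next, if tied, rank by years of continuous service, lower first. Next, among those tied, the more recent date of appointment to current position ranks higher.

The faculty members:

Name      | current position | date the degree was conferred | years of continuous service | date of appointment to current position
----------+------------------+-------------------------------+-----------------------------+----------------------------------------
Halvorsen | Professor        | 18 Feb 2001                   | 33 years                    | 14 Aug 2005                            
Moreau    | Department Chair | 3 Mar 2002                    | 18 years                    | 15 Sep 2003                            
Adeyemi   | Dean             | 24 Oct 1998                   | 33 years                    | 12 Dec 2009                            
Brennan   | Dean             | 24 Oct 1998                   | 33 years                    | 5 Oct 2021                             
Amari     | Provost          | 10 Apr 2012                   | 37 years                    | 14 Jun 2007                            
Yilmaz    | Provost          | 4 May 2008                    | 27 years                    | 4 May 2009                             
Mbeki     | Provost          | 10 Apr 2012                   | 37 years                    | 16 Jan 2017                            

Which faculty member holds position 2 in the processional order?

Amari

By current position: Mbeki, Amari and Yilmaz (Provost); then Brennan and Adeyemi (Dean); then Moreau (Department Chair); then Halvorsen (Professor).
Among Mbeki, Amari and Yilmaz, by date the degree was conferred (later first): Mbeki and Amari (10 Apr 2012) before Yilmaz (4 May 2008).
Mbeki and Amari both have years of continuous service 37 years, so the next rule applies.
Among Mbeki and Amari, by date of appointment to current position (later first): Mbeki (16 Jan 2017) before Amari (14 Jun 2007).
Brennan and Adeyemi both have date the degree was conferred 24 Oct 1998, so the next rule applies.
Brennan and Adeyemi both have years of continuous service 33 years, so the next rule applies.
Among Brennan and Adeyemi, by date of appointment to current position (later first): Brennan (5 Oct 2021) before Adeyemi (12 Dec 2009).
Order: Mbeki, Amari, Yilmaz, Brennan, Adeyemi, Moreau, Halvorsen.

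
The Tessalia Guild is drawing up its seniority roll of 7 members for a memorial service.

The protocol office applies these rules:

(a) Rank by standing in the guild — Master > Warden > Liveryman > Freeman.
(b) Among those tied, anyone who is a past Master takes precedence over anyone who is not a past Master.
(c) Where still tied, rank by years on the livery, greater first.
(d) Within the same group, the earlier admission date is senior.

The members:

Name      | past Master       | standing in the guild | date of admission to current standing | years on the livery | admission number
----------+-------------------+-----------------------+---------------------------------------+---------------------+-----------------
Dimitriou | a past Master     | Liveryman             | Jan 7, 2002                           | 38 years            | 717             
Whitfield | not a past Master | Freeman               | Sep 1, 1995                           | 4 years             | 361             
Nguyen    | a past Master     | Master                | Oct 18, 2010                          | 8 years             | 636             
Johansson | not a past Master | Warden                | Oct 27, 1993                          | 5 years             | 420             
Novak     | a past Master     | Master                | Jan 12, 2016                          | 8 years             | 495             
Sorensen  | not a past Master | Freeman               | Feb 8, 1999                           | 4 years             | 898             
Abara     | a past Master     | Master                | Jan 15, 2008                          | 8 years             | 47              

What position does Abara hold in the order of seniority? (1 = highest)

1

By standing in the guild: Abara, Nguyen and Novak (Master); then Johansson (Warden); then Dimitriou (Liveryman); then Whitfield and Sorensen (Freeman).
Abara, Nguyen and Novak are each a past Master, so the next rule applies.
Abara, Nguyen and Novak all have years on the livery 8 years, so the next rule applies.
Among Abara, Nguyen and Novak, by date of admission to current standing (earlier first): Abara (Jan 15, 2008) before Nguyen (Oct 18, 2010) before Novak (Jan 12, 2016).
Whitfield and Sorensen are each not a past Master, so the next rule applies.
Whitfield and Sorensen both have years on the livery 4 years, so the next rule applies.
Among Whitfield and Sorensen, by date of admission to current standing (earlier first): Whitfield (Sep 1, 1995) before Sorensen (Feb 8, 1999).
Order: Abara, Nguyen, Novak, Johansson, Dimitriou, Whitfield, Sorensen. So position 1.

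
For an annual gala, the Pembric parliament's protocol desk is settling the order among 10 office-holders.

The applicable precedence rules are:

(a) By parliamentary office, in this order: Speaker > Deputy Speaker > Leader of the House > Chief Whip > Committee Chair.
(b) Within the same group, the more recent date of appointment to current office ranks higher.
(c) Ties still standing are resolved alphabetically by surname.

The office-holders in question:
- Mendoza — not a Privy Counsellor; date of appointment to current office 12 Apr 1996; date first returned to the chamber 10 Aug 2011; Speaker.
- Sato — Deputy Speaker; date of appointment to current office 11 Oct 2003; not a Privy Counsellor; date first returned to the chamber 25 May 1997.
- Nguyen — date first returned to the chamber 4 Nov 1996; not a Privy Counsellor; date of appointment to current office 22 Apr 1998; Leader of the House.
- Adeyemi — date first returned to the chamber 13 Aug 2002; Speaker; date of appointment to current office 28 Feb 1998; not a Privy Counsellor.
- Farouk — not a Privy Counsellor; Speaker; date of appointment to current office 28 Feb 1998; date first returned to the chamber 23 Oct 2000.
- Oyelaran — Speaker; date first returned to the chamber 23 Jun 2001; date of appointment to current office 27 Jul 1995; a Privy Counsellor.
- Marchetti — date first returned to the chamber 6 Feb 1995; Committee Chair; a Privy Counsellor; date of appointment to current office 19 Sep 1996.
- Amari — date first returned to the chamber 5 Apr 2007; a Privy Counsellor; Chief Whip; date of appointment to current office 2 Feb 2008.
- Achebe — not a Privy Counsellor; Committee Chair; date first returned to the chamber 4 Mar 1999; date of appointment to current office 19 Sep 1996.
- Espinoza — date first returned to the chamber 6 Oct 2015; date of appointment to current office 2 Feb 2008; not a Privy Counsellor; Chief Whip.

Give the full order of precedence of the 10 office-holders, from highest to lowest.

Adeyemi, Farouk, Mendoza, Oyelaran, Sato, Nguyen, Amari, Espinoza, Achebe, Marchetti

By parliamentary office: Adeyemi, Farouk, Mendoza and Oyelaran (Speaker); then Sato (Deputy Speaker); then Nguyen (Leader of the House); then Amari and Espinoza (Chief Whip); then Achebe and Marchetti (Committee Chair).
Among Adeyemi, Farouk, Mendoza and Oyelaran, by date of appointment to current office (later first): Adeyemi and Farouk (28 Feb 1998) before Mendoza (12 Apr 1996) before Oyelaran (27 Jul 1995).
Among Adeyemi and Farouk, alphabetically by surname: Adeyemi before Farouk.
Amari and Espinoza both have date of appointment to current office 2 Feb 2008, so the next rule applies.
Among Amari and Espinoza, alphabetically by surname: Amari before Espinoza.
Achebe and Marchetti both have date of appointment to current office 19 Sep 1996, so the next rule applies.
Among Achebe and Marchetti, alphabetically by surname: Achebe before Marchetti.
Full order: Adeyemi, Farouk, Mendoza, Oyelaran, Sato, Nguyen, Amari, Espinoza, Achebe, Marchetti.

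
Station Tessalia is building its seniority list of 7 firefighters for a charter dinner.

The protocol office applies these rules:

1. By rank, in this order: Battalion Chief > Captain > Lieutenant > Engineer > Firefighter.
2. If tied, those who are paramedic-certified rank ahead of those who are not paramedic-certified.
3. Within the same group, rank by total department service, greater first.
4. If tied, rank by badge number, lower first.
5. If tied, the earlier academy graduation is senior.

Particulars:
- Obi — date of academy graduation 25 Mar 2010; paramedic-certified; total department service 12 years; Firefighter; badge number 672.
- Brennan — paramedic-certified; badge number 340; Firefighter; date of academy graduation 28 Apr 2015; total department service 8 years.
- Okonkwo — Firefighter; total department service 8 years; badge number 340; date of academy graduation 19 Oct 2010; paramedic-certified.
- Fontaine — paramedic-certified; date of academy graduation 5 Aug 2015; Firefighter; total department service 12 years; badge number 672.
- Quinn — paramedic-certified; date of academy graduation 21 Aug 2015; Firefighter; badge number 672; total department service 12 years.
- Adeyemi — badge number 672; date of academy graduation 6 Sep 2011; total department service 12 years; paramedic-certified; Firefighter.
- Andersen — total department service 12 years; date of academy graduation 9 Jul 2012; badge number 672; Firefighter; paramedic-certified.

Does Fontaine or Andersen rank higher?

By rank: Obi, Adeyemi, Andersen, Fontaine, Quinn, Okonkwo and Brennan (Firefighter).
Obi, Adeyemi, Andersen, Fontaine, Quinn, Okonkwo and Brennan are each paramedic-certified, so the next rule applies.
Among Obi, Adeyemi, Andersen, Fontaine, Quinn, Okonkwo and Brennan, by total department service (higher first): Obi, Adeyemi, Andersen, Fontaine and Quinn (12 years) before Okonkwo and Brennan (8 years).
Obi, Adeyemi, Andersen, Fontaine and Quinn all have badge number 672, so the next rule applies.
Among Obi, Adeyemi, Andersen, Fontaine and Quinn, by date of academy graduation (earlier first): Obi (25 Mar 2010) before Adeyemi (6 Sep 2011) before Andersen (9 Jul 2012) before Fontaine (5 Aug 2015) before Quinn (21 Aug 2015).
Okonkwo and Brennan both have badge number 340, so the next rule applies.
Among Okonkwo and Brennan, by date of academy graduation (earlier first): Okonkwo (19 Oct 2010) before Brennan (28 Apr 2015).
So Andersen takes precedence.

Andersen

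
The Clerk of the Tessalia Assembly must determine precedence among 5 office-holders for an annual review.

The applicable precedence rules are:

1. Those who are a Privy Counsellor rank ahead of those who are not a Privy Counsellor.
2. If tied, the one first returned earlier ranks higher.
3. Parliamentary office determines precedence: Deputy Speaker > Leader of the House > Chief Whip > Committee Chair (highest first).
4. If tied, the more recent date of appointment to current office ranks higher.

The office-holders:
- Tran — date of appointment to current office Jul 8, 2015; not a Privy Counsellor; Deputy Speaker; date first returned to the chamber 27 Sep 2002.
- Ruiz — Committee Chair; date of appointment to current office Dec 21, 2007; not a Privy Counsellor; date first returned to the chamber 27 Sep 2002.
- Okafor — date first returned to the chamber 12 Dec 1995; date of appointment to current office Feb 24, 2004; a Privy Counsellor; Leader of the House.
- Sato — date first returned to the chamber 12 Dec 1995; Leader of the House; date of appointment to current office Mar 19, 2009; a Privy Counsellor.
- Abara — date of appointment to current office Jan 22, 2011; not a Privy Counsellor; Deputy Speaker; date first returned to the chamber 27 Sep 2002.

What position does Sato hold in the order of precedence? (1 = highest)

1

By the first rule: Sato and Okafor (both a Privy Counsellor); then Tran, Abara and Ruiz (each not a Privy Counsellor).
Sato and Okafor both have date first returned to the chamber 12 Dec 1995, so the next rule applies.
Sato and Okafor are each Leader of the House, so the next rule applies.
Among Sato and Okafor, by date of appointment to current office (later first): Sato (Mar 19, 2009) before Okafor (Feb 24, 2004).
Tran, Abara and Ruiz all have date first returned to the chamber 27 Sep 2002, so the next rule applies.
Among Tran, Abara and Ruiz, by parliamentary office: Tran and Abara (Deputy Speaker) before Ruiz (Committee Chair).
Among Tran and Abara, by date of appointment to current office (later first): Tran (Jul 8, 2015) before Abara (Jan 22, 2011).
Order: Sato, Okafor, Tran, Abara, Ruiz. So position 1.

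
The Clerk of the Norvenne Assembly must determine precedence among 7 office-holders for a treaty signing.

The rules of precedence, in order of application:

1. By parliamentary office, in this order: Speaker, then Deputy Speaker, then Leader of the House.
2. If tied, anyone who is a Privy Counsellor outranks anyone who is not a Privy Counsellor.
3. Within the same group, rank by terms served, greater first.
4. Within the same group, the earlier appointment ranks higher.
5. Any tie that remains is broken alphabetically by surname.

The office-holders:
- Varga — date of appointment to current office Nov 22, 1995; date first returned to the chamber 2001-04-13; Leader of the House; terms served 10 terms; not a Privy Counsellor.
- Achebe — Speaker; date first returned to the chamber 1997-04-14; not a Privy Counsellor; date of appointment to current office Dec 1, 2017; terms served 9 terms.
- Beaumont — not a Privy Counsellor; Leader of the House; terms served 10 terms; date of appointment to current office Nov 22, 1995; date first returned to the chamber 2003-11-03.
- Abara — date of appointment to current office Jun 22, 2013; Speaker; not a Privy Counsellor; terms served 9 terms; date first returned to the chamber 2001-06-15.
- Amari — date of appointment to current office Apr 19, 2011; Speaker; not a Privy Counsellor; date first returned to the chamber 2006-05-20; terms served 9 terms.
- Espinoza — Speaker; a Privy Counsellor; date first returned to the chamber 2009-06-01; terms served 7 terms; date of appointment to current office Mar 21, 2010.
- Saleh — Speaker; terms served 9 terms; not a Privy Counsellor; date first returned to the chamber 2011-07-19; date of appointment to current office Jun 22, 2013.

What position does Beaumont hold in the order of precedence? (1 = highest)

6

By parliamentary office: Espinoza, Amari, Abara, Saleh and Achebe (Speaker); then Beaumont and Varga (Leader of the House).
Among Espinoza, Amari, Abara, Saleh and Achebe, a Privy Counsellor before not a Privy Counsellor: Espinoza (a Privy Counsellor) before Amari, Abara, Saleh and Achebe (not a Privy Counsellor).
Amari, Abara, Saleh and Achebe all have terms served 9 terms, so the next rule applies.
Among Amari, Abara, Saleh and Achebe, by date of appointment to current office (earlier first): Amari (Apr 19, 2011) before Abara and Saleh (Jun 22, 2013) before Achebe (Dec 1, 2017).
Among Abara and Saleh, alphabetically by surname: Abara before Saleh.
Beaumont and Varga are each not a Privy Counsellor, so the next rule applies.
Beaumont and Varga both have terms served 10 terms, so the next rule applies.
Beaumont and Varga both have date of appointment to current office Nov 22, 1995, so the next rule applies.
Among Beaumont and Varga, alphabetically by surname: Beaumont before Varga.
Order: Espinoza, Amari, Abara, Saleh, Achebe, Beaumont, Varga. So position 6.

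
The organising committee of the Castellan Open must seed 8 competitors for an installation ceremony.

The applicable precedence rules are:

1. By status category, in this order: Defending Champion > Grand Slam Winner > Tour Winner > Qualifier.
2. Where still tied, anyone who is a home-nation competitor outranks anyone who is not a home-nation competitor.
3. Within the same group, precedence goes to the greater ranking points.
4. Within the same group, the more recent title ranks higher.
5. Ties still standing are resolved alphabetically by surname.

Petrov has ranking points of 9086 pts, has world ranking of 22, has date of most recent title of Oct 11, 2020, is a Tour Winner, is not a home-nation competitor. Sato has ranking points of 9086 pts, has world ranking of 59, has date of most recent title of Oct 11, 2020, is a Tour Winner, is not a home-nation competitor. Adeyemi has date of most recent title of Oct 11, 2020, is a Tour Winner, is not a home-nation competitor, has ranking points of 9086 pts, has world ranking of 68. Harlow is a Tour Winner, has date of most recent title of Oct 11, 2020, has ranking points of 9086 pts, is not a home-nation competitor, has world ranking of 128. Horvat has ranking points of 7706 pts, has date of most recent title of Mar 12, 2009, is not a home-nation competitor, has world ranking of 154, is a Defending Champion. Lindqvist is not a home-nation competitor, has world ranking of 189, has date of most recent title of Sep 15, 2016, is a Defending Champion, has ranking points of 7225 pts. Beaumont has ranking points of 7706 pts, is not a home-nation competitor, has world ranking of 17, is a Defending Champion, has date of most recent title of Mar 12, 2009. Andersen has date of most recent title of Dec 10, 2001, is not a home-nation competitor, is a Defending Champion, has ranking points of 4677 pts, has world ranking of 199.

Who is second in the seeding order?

Horvat

By status category: Beaumont, Horvat, Lindqvist and Andersen (Defending Champion); then Adeyemi, Harlow, Petrov and Sato (Tour Winner).
Beaumont, Horvat, Lindqvist and Andersen are each not a home-nation competitor, so the next rule applies.
Among Beaumont, Horvat, Lindqvist and Andersen, by ranking points (higher first): Beaumont and Horvat (7706 pts) before Lindqvist (7225 pts) before Andersen (4677 pts).
Beaumont and Horvat both have date of most recent title Mar 12, 2009, so the next rule applies.
Among Beaumont and Horvat, alphabetically by surname: Beaumont before Horvat.
Adeyemi, Harlow, Petrov and Sato are each not a home-nation competitor, so the next rule applies.
Adeyemi, Harlow, Petrov and Sato all have ranking points 9086 pts, so the next rule applies.
Adeyemi, Harlow, Petrov and Sato all have date of most recent title Oct 11, 2020, so the next rule applies.
Among Adeyemi, Harlow, Petrov and Sato, alphabetically by surname: Adeyemi before Harlow before Petrov before Sato.
Order: Beaumont, Horvat, Lindqvist, Andersen, Adeyemi, Harlow, Petrov, Sato.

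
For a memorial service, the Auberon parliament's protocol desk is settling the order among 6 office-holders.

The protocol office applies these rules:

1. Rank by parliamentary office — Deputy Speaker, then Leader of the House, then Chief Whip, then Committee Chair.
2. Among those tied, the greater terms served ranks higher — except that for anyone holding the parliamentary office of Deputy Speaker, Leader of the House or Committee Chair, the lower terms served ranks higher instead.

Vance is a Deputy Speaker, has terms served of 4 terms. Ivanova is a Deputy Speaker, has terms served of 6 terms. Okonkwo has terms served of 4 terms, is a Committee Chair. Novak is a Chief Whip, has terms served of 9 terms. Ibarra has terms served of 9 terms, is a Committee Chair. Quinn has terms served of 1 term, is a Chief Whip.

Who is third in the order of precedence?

Novak

By parliamentary office: Vance and Ivanova (Deputy Speaker); then Novak and Quinn (Chief Whip); then Okonkwo and Ibarra (Committee Chair).
Among Vance and Ivanova, by terms served (lower first) (reversed rule for this group): Vance (4 terms) before Ivanova (6 terms).
Among Novak and Quinn, by terms served (higher first): Novak (9 terms) before Quinn (1 term).
Among Okonkwo and Ibarra, by terms served (lower first) (reversed rule for this group): Okonkwo (4 terms) before Ibarra (9 terms).
Order: Vance, Ivanova, Novak, Quinn, Okonkwo, Ibarra.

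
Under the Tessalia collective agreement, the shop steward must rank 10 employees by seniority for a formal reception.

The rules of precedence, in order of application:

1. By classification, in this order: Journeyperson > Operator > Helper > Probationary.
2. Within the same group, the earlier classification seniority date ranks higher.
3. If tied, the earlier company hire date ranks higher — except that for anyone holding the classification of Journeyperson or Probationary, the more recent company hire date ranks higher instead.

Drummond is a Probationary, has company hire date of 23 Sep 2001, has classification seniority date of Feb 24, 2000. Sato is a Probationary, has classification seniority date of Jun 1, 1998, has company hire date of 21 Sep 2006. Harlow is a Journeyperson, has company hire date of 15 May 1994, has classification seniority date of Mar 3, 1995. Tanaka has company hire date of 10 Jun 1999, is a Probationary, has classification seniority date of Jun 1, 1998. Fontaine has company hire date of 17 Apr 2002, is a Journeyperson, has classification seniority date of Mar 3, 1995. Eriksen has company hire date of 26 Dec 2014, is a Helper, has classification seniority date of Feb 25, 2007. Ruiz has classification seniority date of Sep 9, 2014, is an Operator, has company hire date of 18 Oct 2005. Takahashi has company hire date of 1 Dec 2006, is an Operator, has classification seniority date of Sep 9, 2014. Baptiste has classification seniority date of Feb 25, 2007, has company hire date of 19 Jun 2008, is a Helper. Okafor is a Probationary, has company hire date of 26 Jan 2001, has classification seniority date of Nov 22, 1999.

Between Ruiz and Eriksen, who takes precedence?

By classification: Fontaine and Harlow (Journeyperson); then Ruiz and Takahashi (Operator); then Baptiste and Eriksen (Helper); then Sato, Tanaka, Okafor and Drummond (Probationary).
Fontaine and Harlow both have classification seniority date Mar 3, 1995, so the next rule applies.
Among Fontaine and Harlow, by company hire date (later first) (reversed rule for this group): Fontaine (17 Apr 2002) before Harlow (15 May 1994).
Ruiz and Takahashi both have classification seniority date Sep 9, 2014, so the next rule applies.
Among Ruiz and Takahashi, by company hire date (earlier first): Ruiz (18 Oct 2005) before Takahashi (1 Dec 2006).
Baptiste and Eriksen both have classification seniority date Feb 25, 2007, so the next rule applies.
Among Baptiste and Eriksen, by company hire date (earlier first): Baptiste (19 Jun 2008) before Eriksen (26 Dec 2014).
Among Sato, Tanaka, Okafor and Drummond, by classification seniority date (earlier first): Sato and Tanaka (Jun 1, 1998) before Okafor (Nov 22, 1999) before Drummond (Feb 24, 2000).
Among Sato and Tanaka, by company hire date (later first) (reversed rule for this group): Sato (21 Sep 2006) before Tanaka (10 Jun 1999).
So Ruiz takes precedence.

Ruiz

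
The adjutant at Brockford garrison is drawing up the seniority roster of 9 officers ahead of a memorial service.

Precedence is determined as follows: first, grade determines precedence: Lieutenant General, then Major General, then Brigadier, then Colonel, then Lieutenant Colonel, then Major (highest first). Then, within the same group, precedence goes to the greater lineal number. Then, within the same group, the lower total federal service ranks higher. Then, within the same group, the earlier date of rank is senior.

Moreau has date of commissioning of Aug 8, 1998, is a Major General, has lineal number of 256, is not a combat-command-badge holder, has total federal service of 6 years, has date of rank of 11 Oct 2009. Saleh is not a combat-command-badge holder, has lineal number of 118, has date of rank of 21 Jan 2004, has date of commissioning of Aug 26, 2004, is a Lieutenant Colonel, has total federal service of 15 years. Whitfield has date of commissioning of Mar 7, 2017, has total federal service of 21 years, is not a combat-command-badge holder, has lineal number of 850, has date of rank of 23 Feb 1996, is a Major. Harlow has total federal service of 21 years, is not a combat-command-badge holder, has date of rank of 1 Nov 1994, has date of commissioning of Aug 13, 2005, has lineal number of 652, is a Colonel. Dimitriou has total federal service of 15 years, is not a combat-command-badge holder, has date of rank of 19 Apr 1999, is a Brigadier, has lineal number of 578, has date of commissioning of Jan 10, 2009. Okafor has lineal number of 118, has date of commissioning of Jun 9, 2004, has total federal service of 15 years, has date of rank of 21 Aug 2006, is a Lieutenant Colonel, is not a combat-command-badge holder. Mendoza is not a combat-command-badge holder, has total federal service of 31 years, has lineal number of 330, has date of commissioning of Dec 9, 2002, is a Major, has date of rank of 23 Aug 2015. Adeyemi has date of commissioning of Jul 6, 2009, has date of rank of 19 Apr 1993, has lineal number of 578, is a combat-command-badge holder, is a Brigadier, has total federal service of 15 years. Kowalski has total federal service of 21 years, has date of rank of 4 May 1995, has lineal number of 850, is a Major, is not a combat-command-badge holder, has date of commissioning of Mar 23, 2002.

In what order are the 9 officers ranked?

Moreau, Adeyemi, Dimitriou, Harlow, Saleh, Okafor, Kowalski, Whitfield, Mendoza

By grade: Moreau (Major General); then Adeyemi and Dimitriou (Brigadier); then Harlow (Colonel); then Saleh and Okafor (Lieutenant Colonel); then Kowalski, Whitfield and Mendoza (Major).
Adeyemi and Dimitriou both have lineal number 578, so the next rule applies.
Adeyemi and Dimitriou both have total federal service 15 years, so the next rule applies.
Among Adeyemi and Dimitriou, by date of rank (earlier first): Adeyemi (19 Apr 1993) before Dimitriou (19 Apr 1999).
Saleh and Okafor both have lineal number 118, so the next rule applies.
Saleh and Okafor both have total federal service 15 years, so the next rule applies.
Among Saleh and Okafor, by date of rank (earlier first): Saleh (21 Jan 2004) before Okafor (21 Aug 2006).
Among Kowalski, Whitfield and Mendoza, by lineal number (higher first): Kowalski and Whitfield (850) before Mendoza (330).
Kowalski and Whitfield both have total federal service 21 years, so the next rule applies.
Among Kowalski and Whitfield, by date of rank (earlier first): Kowalski (4 May 1995) before Whitfield (23 Feb 1996).
Full order: Moreau, Adeyemi, Dimitriou, Harlow, Saleh, Okafor, Kowalski, Whitfield, Mendoza.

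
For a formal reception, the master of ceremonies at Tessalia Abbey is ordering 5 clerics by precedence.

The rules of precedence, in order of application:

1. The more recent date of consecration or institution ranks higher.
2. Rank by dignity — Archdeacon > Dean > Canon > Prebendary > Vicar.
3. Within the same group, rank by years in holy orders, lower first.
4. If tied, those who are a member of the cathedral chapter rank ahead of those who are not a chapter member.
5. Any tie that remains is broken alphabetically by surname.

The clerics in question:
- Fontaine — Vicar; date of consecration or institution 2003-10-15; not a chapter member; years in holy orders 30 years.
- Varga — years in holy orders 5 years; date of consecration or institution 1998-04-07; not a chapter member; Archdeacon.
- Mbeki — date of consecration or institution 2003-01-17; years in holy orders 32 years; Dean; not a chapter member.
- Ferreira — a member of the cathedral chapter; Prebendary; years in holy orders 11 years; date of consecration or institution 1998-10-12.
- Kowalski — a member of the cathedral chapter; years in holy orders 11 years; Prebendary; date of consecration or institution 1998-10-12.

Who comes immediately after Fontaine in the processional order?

By date of consecration or institution (later first): Fontaine (2003-10-15); then Mbeki (2003-01-17); then Ferreira and Kowalski (both 1998-10-12); then Varga (1998-04-07).
Ferreira and Kowalski are each Prebendary, so the next rule applies.
Ferreira and Kowalski both have years in holy orders 11 years, so the next rule applies.
Ferreira and Kowalski are each a member of the cathedral chapter, so the next rule applies.
Among Ferreira and Kowalski, alphabetically by surname: Ferreira before Kowalski.
Order: Fontaine, Mbeki, Ferreira, Kowalski, Varga.

Mbeki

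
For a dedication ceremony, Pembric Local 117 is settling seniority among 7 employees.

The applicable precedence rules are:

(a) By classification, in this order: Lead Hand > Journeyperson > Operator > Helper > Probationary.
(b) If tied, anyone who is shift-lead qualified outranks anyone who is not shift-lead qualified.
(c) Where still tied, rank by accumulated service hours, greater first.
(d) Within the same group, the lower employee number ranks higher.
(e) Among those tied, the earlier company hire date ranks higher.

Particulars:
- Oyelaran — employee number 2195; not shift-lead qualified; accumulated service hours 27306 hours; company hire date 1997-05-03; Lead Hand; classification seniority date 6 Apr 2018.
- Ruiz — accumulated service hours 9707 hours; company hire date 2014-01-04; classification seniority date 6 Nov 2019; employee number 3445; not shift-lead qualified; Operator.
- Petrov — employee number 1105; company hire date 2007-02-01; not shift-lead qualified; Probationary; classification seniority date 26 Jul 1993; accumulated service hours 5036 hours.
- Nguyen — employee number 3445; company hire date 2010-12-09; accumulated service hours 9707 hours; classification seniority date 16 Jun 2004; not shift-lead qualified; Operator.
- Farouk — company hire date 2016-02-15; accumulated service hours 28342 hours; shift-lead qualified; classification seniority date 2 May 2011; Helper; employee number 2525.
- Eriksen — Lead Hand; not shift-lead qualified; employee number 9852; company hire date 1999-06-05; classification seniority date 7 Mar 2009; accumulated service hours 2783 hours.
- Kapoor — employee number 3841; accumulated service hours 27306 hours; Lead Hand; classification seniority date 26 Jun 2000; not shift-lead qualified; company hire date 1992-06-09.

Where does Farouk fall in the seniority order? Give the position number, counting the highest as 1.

6

By classification: Oyelaran, Kapoor and Eriksen (Lead Hand); then Nguyen and Ruiz (Operator); then Farouk (Helper); then Petrov (Probationary).
Oyelaran, Kapoor and Eriksen are each not shift-lead qualified, so the next rule applies.
Among Oyelaran, Kapoor and Eriksen, by accumulated service hours (higher first): Oyelaran and Kapoor (27306 hours) before Eriksen (2783 hours).
Among Oyelaran and Kapoor, by employee number (lower first): Oyelaran (2195) before Kapoor (3841).
Nguyen and Ruiz are each not shift-lead qualified, so the next rule applies.
Nguyen and Ruiz both have accumulated service hours 9707 hours, so the next rule applies.
Nguyen and Ruiz both have employee number 3445, so the next rule applies.
Among Nguyen and Ruiz, by company hire date (earlier first): Nguyen (2010-12-09) before Ruiz (2014-01-04).
Order: Oyelaran, Kapoor, Eriksen, Nguyen, Ruiz, Farouk, Petrov. So position 6.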